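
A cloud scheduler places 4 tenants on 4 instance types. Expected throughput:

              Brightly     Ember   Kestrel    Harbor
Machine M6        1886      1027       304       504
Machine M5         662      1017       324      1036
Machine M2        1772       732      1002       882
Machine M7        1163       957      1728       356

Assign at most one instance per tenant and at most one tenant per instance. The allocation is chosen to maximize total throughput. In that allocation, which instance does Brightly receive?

Brightly receives Machine M2.

Optimal: Brightly→Machine M2 (1772 ops/s), Ember→Machine M6 (1027 ops/s), Kestrel→Machine M7 (1728 ops/s), Harbor→Machine M5 (1036 ops/s) — total 1772+1027+1728+1036 = 5563 ops/s.
Max-entry greedy (repeatedly take the single best remaining cell) gives 5382 ops/s, worse by 181.
Every other assignment is strictly worse.
Brightly's own top instance is Machine M6 (1886 ops/s), but forcing Brightly→Machine M6 and reassigning the rest optimally gives only 5513 ops/s — worse by 50.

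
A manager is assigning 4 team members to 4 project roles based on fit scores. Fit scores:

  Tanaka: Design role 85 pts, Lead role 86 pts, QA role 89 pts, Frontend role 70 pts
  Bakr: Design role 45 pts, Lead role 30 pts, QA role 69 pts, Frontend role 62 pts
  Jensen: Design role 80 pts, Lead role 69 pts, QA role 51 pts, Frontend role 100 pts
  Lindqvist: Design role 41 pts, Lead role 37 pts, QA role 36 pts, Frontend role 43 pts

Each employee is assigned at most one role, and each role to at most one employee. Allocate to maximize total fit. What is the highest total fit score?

Maximum total: 296 pts

Treat this as an assignment problem: match each employee to one role.
Optimal: Tanaka→Lead role (86 pts), Bakr→QA role (69 pts), Jensen→Frontend role (100 pts), Lindqvist→Design role (41 pts) — total 86+69+100+41 = 296 pts.
Row-greedy (each employee in turn takes its best remaining role) gives 268 pts, worse by 28.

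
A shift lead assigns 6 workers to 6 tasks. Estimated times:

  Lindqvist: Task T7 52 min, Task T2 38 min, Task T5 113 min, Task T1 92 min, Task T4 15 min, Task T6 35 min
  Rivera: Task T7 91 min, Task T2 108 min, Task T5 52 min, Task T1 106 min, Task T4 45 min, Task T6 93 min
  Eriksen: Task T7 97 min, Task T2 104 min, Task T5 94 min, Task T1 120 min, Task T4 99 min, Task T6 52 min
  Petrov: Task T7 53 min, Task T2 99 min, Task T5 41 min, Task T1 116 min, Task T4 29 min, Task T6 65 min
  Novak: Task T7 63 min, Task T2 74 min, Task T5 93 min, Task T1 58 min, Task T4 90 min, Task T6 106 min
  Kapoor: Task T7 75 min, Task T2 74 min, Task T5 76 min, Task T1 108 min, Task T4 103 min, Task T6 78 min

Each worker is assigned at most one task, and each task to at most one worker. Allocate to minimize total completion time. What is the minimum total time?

Optimal: Lindqvist→Task T2 (38 min), Rivera→Task T5 (52 min), Eriksen→Task T6 (52 min), Petrov→Task T4 (29 min), Novak→Task T1 (58 min), Kapoor→Task T7 (75 min) — total 38+52+52+29+58+75 = 304 min.
Min-entry greedy (repeatedly take the single cheapest remaining cell) gives 331 min, worse by 27.
Swapping Petrov↔Lindqvist (Petrov→Task T2 99 min, Lindqvist→Task T4 15 min) adds 47.

Minimum total: 304 min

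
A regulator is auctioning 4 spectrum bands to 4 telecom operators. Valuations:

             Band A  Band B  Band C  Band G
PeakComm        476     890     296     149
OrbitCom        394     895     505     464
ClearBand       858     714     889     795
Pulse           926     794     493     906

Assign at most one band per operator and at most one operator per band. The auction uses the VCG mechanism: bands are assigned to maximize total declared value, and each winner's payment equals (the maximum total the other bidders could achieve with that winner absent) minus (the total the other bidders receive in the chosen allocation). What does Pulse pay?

Efficient allocation: PeakComm→Band B ($890M), OrbitCom→Band G ($464M), ClearBand→Band C ($889M), Pulse→Band A ($926M); total welfare W = $3169M.
Pulse receives Band A at value $926M, so the others get W − 926 = $2243M.
Without Pulse: best allocation of the remaining 3 bidders over all 4 bands is PeakComm→Band A ($476M), OrbitCom→Band B ($895M), ClearBand→Band C ($889M), total $2260M.
VCG payment = (others' best without Pulse) − (others' welfare with Pulse) = 2260 − 2243 = $17M.

Pulse pays $17M.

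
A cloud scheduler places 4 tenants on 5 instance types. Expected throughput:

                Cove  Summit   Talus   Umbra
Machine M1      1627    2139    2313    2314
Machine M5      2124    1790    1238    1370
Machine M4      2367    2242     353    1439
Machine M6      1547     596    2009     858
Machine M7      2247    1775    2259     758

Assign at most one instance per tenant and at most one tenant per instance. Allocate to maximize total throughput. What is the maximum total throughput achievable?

Optimal: Cove→Machine M5 (2124 ops/s), Summit→Machine M4 (2242 ops/s), Talus→Machine M7 (2259 ops/s), Umbra→Machine M1 (2314 ops/s) — total 2124+2242+2259+2314 = 8939 ops/s.
Row-greedy (each tenant in turn takes its best remaining instance) gives 8135 ops/s, worse by 804.
Next-best assignment: Cove→Machine M7, Summit→Machine M4, Talus→Machine M6, Umbra→Machine M1 = 8812 ops/s.
No other one-to-one assignment exceeds 8939 ops/s.

Maximum total: 8939 ops/s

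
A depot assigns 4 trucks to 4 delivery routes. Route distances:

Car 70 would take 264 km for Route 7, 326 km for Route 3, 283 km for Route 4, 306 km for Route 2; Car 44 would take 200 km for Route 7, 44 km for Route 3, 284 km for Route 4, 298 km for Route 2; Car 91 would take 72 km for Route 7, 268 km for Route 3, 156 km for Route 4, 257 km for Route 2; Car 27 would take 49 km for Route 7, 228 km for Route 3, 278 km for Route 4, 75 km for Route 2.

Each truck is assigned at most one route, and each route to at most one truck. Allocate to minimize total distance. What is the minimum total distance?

Minimum total: 474 km

Optimal: Car 70→Route 4 (283 km), Car 44→Route 3 (44 km), Car 91→Route 7 (72 km), Car 27→Route 2 (75 km) — total 283+44+72+75 = 474 km.
Row-greedy (each truck in turn takes its cheapest remaining route) gives 539 km, worse by 65.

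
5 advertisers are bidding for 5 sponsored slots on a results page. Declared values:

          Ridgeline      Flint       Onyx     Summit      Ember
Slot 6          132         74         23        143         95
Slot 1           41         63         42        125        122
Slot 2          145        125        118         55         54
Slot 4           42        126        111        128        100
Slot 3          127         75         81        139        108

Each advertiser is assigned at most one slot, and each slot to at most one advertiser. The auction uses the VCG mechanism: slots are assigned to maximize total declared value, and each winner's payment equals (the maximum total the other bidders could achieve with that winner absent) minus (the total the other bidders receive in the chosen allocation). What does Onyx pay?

Onyx pays $17.

Efficient allocation: Ridgeline→Slot 6 ($132), Flint→Slot 4 ($126), Onyx→Slot 2 ($118), Summit→Slot 3 ($139), Ember→Slot 1 ($122); total welfare W = $637.
Onyx receives Slot 2 at value $118, so the others get W − 118 = $519.
Without Onyx: best allocation of the remaining 4 bidders over all 5 slots is Ridgeline→Slot 2 ($145), Flint→Slot 4 ($126), Summit→Slot 6 ($143), Ember→Slot 1 ($122), total $536.
VCG payment = (others' best without Onyx) − (others' welfare with Onyx) = 536 − 519 = $17.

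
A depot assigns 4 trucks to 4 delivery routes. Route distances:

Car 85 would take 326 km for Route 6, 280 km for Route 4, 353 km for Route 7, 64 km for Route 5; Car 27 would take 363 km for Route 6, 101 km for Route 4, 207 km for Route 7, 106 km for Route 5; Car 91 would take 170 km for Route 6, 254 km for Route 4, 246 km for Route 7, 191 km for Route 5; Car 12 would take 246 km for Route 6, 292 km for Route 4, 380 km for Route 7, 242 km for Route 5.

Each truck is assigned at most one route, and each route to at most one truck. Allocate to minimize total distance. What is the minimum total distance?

Min total: 657 km

Optimal: Car 85→Route 5 (64 km), Car 27→Route 4 (101 km), Car 91→Route 7 (246 km), Car 12→Route 6 (246 km) — total 64+101+246+246 = 657 km.
No other one-to-one assignment undercuts 657 km.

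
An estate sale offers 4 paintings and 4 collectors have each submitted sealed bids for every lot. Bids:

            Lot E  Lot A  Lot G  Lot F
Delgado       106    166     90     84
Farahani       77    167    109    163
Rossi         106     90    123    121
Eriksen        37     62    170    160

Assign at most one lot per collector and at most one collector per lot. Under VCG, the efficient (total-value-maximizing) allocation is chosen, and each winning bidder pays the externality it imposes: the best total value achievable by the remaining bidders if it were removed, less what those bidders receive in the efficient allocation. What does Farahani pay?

Efficient allocation: Delgado→Lot A ($166), Farahani→Lot F ($163), Rossi→Lot E ($106), Eriksen→Lot G ($170); total welfare W = $605.
Farahani receives Lot F at value $163, so the others get W − 163 = $442.
Without Farahani: best allocation of the remaining 3 bidders over all 4 lots is Delgado→Lot A ($166), Rossi→Lot F ($121), Eriksen→Lot G ($170), total $457.
VCG payment = (others' best without Farahani) − (others' welfare with Farahani) = 457 − 442 = $15.

Farahani pays $15.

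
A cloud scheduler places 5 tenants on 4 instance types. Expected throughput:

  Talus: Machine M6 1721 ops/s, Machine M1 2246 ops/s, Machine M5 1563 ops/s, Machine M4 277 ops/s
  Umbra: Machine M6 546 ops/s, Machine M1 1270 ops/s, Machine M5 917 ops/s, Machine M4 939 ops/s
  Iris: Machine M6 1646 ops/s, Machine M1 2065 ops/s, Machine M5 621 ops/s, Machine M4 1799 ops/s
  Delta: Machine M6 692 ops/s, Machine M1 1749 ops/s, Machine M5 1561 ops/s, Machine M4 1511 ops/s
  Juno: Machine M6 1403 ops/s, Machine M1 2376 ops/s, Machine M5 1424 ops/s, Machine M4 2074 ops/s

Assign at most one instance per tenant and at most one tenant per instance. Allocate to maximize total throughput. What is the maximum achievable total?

Optimal: Iris→Machine M6 (1646 ops/s), Talus→Machine M1 (2246 ops/s), Delta→Machine M5 (1561 ops/s), Juno→Machine M4 (2074 ops/s) — total 1646+2246+1561+2074 = 7527 ops/s.
Max-entry greedy (repeatedly take the single best remaining cell) gives 7457 ops/s, worse by 70.
Next-best assignment: Talus→Machine M6, Juno→Machine M1, Delta→Machine M5, Iris→Machine M4 = 7457 ops/s.
Checked against all permutations: 7527 ops/s is optimal.

Maximum total: 7527 ops/s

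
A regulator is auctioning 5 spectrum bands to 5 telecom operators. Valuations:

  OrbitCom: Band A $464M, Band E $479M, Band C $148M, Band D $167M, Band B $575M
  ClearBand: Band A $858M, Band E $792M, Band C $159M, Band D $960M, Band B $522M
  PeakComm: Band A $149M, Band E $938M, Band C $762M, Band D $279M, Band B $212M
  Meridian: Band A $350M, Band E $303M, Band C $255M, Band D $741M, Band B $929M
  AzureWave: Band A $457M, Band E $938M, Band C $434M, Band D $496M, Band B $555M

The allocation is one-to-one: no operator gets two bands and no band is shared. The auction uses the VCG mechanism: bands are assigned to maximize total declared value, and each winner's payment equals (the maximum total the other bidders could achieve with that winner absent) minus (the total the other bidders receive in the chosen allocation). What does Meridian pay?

Efficient allocation: OrbitCom→Band A ($464M), ClearBand→Band D ($960M), PeakComm→Band C ($762M), Meridian→Band B ($929M), AzureWave→Band E ($938M); total welfare W = $4053M.
Meridian receives Band B at value $929M, so the others get W − 929 = $3124M.
Without Meridian: best allocation of the remaining 4 bidders over all 5 bands is OrbitCom→Band B ($575M), ClearBand→Band D ($960M), PeakComm→Band C ($762M), AzureWave→Band E ($938M), total $3235M.
VCG payment = (others' best without Meridian) − (others' welfare with Meridian) = 3235 − 3124 = $111M.

Meridian pays $111M.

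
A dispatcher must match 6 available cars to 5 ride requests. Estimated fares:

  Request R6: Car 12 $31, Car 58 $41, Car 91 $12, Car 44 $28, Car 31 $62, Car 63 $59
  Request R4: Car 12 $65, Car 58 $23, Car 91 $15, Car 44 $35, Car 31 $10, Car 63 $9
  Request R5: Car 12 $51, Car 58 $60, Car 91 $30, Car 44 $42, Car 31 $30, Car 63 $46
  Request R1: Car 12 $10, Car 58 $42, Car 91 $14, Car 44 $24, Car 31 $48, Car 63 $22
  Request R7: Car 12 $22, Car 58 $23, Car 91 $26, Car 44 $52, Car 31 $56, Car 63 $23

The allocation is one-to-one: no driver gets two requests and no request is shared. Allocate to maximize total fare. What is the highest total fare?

Optimal: Car 63→Request R6 ($59), Car 12→Request R4 ($65), Car 58→Request R5 ($60), Car 31→Request R1 ($48), Car 44→Request R7 ($52) — total 59+65+60+48+52 = $284.
Next-best assignment: Car 31→Request R6, Car 12→Request R4, Car 63→Request R5, Car 58→Request R1, Car 44→Request R7 = $267.
Swapping Car 12↔Car 58 (Car 12→Request R5 $51, Car 58→Request R4 $23) loses 51.
Checked against all permutations: $284 is optimal.

Maximum total: $284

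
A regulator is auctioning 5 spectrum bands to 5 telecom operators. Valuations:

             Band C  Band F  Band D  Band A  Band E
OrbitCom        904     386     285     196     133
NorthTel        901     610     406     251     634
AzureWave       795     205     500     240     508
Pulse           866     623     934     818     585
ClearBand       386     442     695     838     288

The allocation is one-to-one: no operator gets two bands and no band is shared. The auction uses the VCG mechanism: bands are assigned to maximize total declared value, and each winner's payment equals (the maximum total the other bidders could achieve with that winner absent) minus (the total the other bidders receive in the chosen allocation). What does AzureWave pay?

Efficient allocation: OrbitCom→Band C ($904M), NorthTel→Band F ($610M), AzureWave→Band E ($508M), Pulse→Band D ($934M), ClearBand→Band A ($838M); total welfare W = $3794M.
AzureWave receives Band E at value $508M, so the others get W − 508 = $3286M.
Without AzureWave: best allocation of the remaining 4 bidders over all 5 bands is OrbitCom→Band C ($904M), NorthTel→Band E ($634M), Pulse→Band D ($934M), ClearBand→Band A ($838M), total $3310M.
VCG payment = (others' best without AzureWave) − (others' welfare with AzureWave) = 3310 − 3286 = $24M.

AzureWave pays $24M.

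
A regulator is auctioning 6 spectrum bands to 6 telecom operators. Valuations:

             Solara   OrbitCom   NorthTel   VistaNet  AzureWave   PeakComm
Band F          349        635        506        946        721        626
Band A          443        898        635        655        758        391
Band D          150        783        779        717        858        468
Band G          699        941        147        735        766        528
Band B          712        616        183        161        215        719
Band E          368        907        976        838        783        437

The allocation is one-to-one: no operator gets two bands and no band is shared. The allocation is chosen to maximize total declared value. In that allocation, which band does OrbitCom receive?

OrbitCom receives Band A.

Treat this as an assignment problem: match each operator to one band.
Optimal: Solara→Band G ($699M), OrbitCom→Band A ($898M), NorthTel→Band E ($976M), VistaNet→Band F ($946M), AzureWave→Band D ($858M), PeakComm→Band B ($719M) — total 699+898+976+946+858+719 = $5096M.
Max-entry greedy (repeatedly take the single best remaining cell) gives $4883M, worse by 213.
OrbitCom's own top band is Band G ($941M), but forcing OrbitCom→Band G and reassigning the rest optimally gives only $4883M — worse by 213.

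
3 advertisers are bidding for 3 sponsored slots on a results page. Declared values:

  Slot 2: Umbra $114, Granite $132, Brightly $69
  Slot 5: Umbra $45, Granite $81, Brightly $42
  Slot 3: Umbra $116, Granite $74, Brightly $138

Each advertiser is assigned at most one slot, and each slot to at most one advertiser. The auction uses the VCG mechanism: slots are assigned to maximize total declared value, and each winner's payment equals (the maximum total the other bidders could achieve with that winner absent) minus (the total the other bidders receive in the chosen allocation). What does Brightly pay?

Efficient allocation: Umbra→Slot 2 ($114), Granite→Slot 5 ($81), Brightly→Slot 3 ($138); total welfare W = $333.
Brightly receives Slot 3 at value $138, so the others get W − 138 = $195.
Without Brightly: best allocation of the remaining 2 bidders over all 3 slots is Umbra→Slot 3 ($116), Granite→Slot 2 ($132), total $248.
VCG payment = (others' best without Brightly) − (others' welfare with Brightly) = 248 − 195 = $53.

Brightly pays $53.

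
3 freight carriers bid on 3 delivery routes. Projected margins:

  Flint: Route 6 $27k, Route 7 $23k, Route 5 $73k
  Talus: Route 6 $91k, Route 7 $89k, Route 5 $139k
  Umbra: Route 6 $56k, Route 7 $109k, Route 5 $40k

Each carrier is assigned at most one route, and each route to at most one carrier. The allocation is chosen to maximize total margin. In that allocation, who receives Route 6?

Optimal: Flint→Route 6 ($27k), Talus→Route 5 ($139k), Umbra→Route 7 ($109k) — total 27+139+109 = $275k.
Column-greedy (each route in turn goes to its best remaining carrier) gives $273k, worse by 2.
Swapping Flint↔Talus (Flint→Route 5 $73k, Talus→Route 6 $91k) loses 2.
Checked against all permutations: $275k is optimal.
Flint's own top route is Route 5 ($73k), but forcing Flint→Route 5 and reassigning the rest optimally gives only $273k — worse by 2.

Flint receives Route 6.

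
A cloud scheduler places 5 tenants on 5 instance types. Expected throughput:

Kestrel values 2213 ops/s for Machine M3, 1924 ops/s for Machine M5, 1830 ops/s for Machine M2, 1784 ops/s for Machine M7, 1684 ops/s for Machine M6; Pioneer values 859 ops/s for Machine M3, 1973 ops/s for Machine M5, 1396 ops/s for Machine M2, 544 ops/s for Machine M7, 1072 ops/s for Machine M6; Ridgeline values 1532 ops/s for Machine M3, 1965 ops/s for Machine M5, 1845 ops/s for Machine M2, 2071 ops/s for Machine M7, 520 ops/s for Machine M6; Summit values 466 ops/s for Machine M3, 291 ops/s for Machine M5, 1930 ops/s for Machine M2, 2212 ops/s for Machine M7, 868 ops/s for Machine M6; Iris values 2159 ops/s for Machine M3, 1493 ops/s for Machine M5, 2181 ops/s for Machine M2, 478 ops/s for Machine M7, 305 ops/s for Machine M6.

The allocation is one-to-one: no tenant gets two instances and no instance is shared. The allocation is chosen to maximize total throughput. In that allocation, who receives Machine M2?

Treat this as an assignment problem: match each tenant to one instance.
Optimal: Kestrel→Machine M6 (1684 ops/s), Pioneer→Machine M5 (1973 ops/s), Ridgeline→Machine M2 (1845 ops/s), Summit→Machine M7 (2212 ops/s), Iris→Machine M3 (2159 ops/s) — total 1684+1973+1845+2212+2159 = 9873 ops/s.
Ridgeline's own top instance is Machine M7 (2071 ops/s), but forcing Ridgeline→Machine M7 and reassigning the rest optimally gives only 9817 ops/s — worse by 56.

Ridgeline receives Machine M2.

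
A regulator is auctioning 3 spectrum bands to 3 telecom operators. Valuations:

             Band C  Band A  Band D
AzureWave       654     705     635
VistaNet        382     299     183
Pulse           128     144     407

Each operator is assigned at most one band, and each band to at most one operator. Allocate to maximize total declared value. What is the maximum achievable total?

Max total: $1494M

Treat this as an assignment problem: match each operator to one band.
Optimal: AzureWave→Band A ($705M), VistaNet→Band C ($382M), Pulse→Band D ($407M) — total 705+382+407 = $1494M.
Column-greedy (each band in turn goes to its best remaining operator) gives $1360M, worse by 134.
Next-best assignment: AzureWave→Band C, VistaNet→Band A, Pulse→Band D = $1360M.
Swapping VistaNet↔Pulse (VistaNet→Band D $183M, Pulse→Band C $128M) loses 478.
Checked against all permutations: $1494M is optimal.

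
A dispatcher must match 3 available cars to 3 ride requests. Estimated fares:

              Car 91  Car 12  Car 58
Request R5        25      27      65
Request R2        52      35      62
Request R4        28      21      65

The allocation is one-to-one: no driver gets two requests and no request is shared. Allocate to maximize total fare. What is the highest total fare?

Maximum total: $144

This is a one-to-one assignment (maximum-weight bipartite matching).
Optimal: Car 91→Request R2 ($52), Car 12→Request R5 ($27), Car 58→Request R4 ($65) — total 52+27+65 = $144.
Column-greedy (each request in turn goes to its best remaining driver) gives $138, worse by 6.
Next-best assignment: Car 91→Request R2, Car 12→Request R4, Car 58→Request R5 = $138.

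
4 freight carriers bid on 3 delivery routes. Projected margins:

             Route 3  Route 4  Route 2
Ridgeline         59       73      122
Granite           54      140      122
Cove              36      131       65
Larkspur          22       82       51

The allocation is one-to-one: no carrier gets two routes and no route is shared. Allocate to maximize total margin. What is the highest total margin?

Maximum total: $312k

Optimal: Ridgeline→Route 3 ($59k), Cove→Route 4 ($131k), Granite→Route 2 ($122k) — total 59+131+122 = $312k.
Column-greedy (each route in turn goes to its best remaining carrier) gives $264k, worse by 48.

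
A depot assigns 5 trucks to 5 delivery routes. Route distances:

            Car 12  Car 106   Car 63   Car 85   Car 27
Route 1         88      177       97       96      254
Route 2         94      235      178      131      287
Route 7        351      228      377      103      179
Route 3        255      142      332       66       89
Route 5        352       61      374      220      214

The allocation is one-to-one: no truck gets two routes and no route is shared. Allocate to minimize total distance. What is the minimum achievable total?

Optimal: Car 12→Route 2 (94 km), Car 106→Route 5 (61 km), Car 63→Route 1 (97 km), Car 85→Route 7 (103 km), Car 27→Route 3 (89 km) — total 94+61+97+103+89 = 444 km.
Min-entry greedy (repeatedly take the single cheapest remaining cell) gives 572 km, worse by 128.
Next-best assignment: Car 12→Route 2, Car 106→Route 5, Car 63→Route 1, Car 85→Route 3, Car 27→Route 7 = 497 km.
Every other assignment is strictly worse.

Minimum total: 444 km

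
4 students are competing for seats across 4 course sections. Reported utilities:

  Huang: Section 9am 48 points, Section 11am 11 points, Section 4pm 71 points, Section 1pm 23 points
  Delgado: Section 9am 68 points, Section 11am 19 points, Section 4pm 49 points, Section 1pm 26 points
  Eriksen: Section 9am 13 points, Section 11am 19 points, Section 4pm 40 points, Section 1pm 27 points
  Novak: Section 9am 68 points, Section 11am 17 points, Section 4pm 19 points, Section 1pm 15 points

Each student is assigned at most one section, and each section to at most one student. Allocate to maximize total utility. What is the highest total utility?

Max total: 185 points

Optimal: Huang→Section 4pm (71 points), Delgado→Section 11am (19 points), Eriksen→Section 1pm (27 points), Novak→Section 9am (68 points) — total 71+19+27+68 = 185 points.
Column-greedy (each section in turn goes to its best remaining student) gives 173 points, worse by 12.
No other one-to-one assignment exceeds 185 points.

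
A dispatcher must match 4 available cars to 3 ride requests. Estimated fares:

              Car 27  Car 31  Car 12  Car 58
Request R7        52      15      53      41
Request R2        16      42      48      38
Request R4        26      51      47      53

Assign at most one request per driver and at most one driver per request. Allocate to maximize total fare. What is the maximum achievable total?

Maximum total: $153

Optimal: Car 27→Request R7 ($52), Car 12→Request R2 ($48), Car 58→Request R4 ($53) — total 52+48+53 = $153.
Column-greedy (each request in turn goes to its best remaining driver) gives $148, worse by 5.
Checked against all permutations: $153 is optimal.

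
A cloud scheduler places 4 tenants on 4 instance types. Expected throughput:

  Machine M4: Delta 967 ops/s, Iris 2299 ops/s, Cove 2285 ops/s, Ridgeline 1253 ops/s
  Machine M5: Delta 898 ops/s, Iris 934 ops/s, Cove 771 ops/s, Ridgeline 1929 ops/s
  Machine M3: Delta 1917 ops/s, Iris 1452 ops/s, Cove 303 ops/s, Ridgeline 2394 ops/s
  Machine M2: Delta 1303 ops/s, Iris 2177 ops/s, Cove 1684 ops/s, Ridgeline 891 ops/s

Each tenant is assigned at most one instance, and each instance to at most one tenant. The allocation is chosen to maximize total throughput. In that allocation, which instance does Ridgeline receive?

Ridgeline receives Machine M5.

This is the linear assignment problem.
Optimal: Delta→Machine M3 (1917 ops/s), Iris→Machine M2 (2177 ops/s), Cove→Machine M4 (2285 ops/s), Ridgeline→Machine M5 (1929 ops/s) — total 1917+2177+2285+1929 = 8308 ops/s.
Column-greedy (each instance in turn goes to its best remaining tenant) gives 7829 ops/s, worse by 479.
Next-best assignment: Delta→Machine M3, Iris→Machine M4, Cove→Machine M2, Ridgeline→Machine M5 = 7829 ops/s.
Swapping Iris↔Delta (Iris→Machine M3 1452 ops/s, Delta→Machine M2 1303 ops/s) loses 1339.
Every other assignment is strictly worse.
Ridgeline's own top instance is Machine M3 (2394 ops/s), but forcing Ridgeline→Machine M3 and reassigning the rest optimally gives only 7754 ops/s — worse by 554.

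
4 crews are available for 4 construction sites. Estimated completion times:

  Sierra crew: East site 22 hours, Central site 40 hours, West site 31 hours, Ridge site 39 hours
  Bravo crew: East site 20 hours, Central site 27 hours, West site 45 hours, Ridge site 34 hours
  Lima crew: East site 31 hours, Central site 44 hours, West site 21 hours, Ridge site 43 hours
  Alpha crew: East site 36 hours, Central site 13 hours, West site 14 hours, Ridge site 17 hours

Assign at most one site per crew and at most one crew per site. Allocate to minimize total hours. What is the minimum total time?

Optimal: Sierra crew→East site (22 hours), Bravo crew→Central site (27 hours), Lima crew→West site (21 hours), Alpha crew→Ridge site (17 hours) — total 22+27+21+17 = 87 hours.
Min-entry greedy (repeatedly take the single cheapest remaining cell) gives 93 hours, worse by 6.

Minimum total: 87 hours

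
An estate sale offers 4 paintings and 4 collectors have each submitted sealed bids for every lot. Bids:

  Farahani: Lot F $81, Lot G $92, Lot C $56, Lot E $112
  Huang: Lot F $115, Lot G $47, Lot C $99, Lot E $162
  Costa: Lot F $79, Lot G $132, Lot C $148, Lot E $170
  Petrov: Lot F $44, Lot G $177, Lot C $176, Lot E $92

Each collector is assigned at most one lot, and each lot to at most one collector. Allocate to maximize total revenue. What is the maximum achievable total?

Maximum total: $568

This is a one-to-one assignment (maximum-weight bipartite matching).
Optimal: Farahani→Lot F ($81), Huang→Lot E ($162), Costa→Lot C ($148), Petrov→Lot G ($177) — total 81+162+148+177 = $568.
Column-greedy (each lot in turn goes to its best remaining collector) gives $552, worse by 16.
Next-best assignment: Farahani→Lot G, Huang→Lot F, Costa→Lot E, Petrov→Lot C = $553.
Checked against all permutations: $568 is optimal.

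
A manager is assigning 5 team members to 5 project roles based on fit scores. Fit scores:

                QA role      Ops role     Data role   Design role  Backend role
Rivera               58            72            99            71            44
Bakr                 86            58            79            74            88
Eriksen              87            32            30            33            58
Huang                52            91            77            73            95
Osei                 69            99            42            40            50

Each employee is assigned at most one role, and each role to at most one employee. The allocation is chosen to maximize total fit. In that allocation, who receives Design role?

Bakr receives Design role.

Optimal: Rivera→Data role (99 pts), Bakr→Design role (74 pts), Eriksen→QA role (87 pts), Huang→Backend role (95 pts), Osei→Ops role (99 pts) — total 99+74+87+95+99 = 454 pts.
Every other assignment is strictly worse.
Bakr's own top role is Backend role (88 pts), but forcing Bakr→Backend role and reassigning the rest optimally gives only 446 pts — worse by 8.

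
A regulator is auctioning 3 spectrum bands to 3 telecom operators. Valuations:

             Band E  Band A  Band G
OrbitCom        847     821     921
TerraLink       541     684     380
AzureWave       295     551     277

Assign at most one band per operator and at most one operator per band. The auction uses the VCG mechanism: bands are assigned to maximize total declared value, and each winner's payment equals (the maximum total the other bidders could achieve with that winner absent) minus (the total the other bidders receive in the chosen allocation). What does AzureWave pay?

Efficient allocation: OrbitCom→Band G ($921M), TerraLink→Band E ($541M), AzureWave→Band A ($551M); total welfare W = $2013M.
AzureWave receives Band A at value $551M, so the others get W − 551 = $1462M.
Without AzureWave: best allocation of the remaining 2 bidders over all 3 bands is OrbitCom→Band G ($921M), TerraLink→Band A ($684M), total $1605M.
VCG payment = (others' best without AzureWave) − (others' welfare with AzureWave) = 1605 − 1462 = $143M.

AzureWave pays $143M.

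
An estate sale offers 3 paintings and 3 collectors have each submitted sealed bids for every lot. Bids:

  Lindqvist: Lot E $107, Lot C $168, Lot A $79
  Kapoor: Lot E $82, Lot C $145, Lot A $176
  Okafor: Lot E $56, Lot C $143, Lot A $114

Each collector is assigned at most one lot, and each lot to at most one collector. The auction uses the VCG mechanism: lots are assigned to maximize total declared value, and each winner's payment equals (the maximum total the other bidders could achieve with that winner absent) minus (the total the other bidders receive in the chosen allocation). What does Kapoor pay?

Kapoor pays $32.

Efficient allocation: Lindqvist→Lot E ($107), Kapoor→Lot A ($176), Okafor→Lot C ($143); total welfare W = $426.
Kapoor receives Lot A at value $176, so the others get W − 176 = $250.
Without Kapoor: best allocation of the remaining 2 bidders over all 3 lots is Lindqvist→Lot C ($168), Okafor→Lot A ($114), total $282.
VCG payment = (others' best without Kapoor) − (others' welfare with Kapoor) = 282 − 250 = $32.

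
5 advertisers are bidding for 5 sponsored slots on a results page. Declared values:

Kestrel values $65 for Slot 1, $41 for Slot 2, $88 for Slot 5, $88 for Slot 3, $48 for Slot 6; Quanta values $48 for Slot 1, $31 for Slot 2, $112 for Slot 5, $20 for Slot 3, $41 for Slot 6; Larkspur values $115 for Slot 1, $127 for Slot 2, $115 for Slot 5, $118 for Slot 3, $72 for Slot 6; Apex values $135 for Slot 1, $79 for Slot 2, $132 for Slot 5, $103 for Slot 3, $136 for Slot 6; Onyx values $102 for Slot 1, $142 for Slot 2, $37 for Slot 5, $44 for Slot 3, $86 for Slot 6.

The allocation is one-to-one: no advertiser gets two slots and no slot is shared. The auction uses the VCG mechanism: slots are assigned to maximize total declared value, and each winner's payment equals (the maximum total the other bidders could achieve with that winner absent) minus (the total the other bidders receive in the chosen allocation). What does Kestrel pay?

Efficient allocation: Kestrel→Slot 3 ($88), Quanta→Slot 5 ($112), Larkspur→Slot 1 ($115), Apex→Slot 6 ($136), Onyx→Slot 2 ($142); total welfare W = $593.
Kestrel receives Slot 3 at value $88, so the others get W − 88 = $505.
Without Kestrel: best allocation of the remaining 4 bidders over all 5 slots is Quanta→Slot 5 ($112), Larkspur→Slot 3 ($118), Apex→Slot 6 ($136), Onyx→Slot 2 ($142), total $508.
VCG payment = (others' best without Kestrel) − (others' welfare with Kestrel) = 508 − 505 = $3.

Kestrel pays $3.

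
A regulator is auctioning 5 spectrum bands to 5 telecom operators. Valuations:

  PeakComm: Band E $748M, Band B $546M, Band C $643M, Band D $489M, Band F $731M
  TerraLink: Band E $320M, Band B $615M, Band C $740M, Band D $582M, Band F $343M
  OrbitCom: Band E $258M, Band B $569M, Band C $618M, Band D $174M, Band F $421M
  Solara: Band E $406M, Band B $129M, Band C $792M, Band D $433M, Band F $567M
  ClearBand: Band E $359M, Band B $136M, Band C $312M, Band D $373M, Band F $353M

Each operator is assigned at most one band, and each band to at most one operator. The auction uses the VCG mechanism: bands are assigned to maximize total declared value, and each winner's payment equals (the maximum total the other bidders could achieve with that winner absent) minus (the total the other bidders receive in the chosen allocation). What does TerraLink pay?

Efficient allocation: PeakComm→Band E ($748M), TerraLink→Band D ($582M), OrbitCom→Band B ($569M), Solara→Band C ($792M), ClearBand→Band F ($353M); total welfare W = $3044M.
TerraLink receives Band D at value $582M, so the others get W − 582 = $2462M.
Without TerraLink: best allocation of the remaining 4 bidders over all 5 bands is PeakComm→Band E ($748M), OrbitCom→Band B ($569M), Solara→Band C ($792M), ClearBand→Band D ($373M), total $2482M.
VCG payment = (others' best without TerraLink) − (others' welfare with TerraLink) = 2482 − 2462 = $20M.

TerraLink pays $20M.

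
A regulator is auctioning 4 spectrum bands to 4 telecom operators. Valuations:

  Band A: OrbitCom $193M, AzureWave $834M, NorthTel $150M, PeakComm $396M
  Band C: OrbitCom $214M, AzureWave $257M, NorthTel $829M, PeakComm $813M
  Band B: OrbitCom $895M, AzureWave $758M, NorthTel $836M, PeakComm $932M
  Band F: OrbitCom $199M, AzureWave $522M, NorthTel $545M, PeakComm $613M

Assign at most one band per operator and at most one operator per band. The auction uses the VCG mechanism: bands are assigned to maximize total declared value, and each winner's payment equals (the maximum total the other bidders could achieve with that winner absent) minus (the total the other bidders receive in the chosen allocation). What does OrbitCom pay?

Efficient allocation: OrbitCom→Band B ($895M), AzureWave→Band A ($834M), NorthTel→Band C ($829M), PeakComm→Band F ($613M); total welfare W = $3171M.
OrbitCom receives Band B at value $895M, so the others get W − 895 = $2276M.
Without OrbitCom: best allocation of the remaining 3 bidders over all 4 bands is AzureWave→Band A ($834M), NorthTel→Band C ($829M), PeakComm→Band B ($932M), total $2595M.
VCG payment = (others' best without OrbitCom) − (others' welfare with OrbitCom) = 2595 − 2276 = $319M.

OrbitCom pays $319M.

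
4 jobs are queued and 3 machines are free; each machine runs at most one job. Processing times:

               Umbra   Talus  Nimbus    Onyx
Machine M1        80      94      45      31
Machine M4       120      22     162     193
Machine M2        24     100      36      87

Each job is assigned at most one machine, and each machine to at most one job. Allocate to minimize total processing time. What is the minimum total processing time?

Minimum total: 77 min

Optimal: Onyx→Machine M1 (31 min), Talus→Machine M4 (22 min), Umbra→Machine M2 (24 min) — total 31+22+24 = 77 min.
Row-greedy (each job in turn takes its cheapest remaining machine) gives 91 min, worse by 14.
Next-best assignment: Onyx→Machine M1, Talus→Machine M4, Nimbus→Machine M2 = 89 min.
No other one-to-one assignment undercuts 77 min.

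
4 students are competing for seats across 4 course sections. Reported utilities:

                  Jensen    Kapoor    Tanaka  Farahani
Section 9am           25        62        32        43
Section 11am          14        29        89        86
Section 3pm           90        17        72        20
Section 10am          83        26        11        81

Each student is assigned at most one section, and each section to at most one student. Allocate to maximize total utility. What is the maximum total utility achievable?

Maximum total: 322 points

This is a one-to-one assignment (maximum-weight bipartite matching).
Optimal: Jensen→Section 3pm (90 points), Kapoor→Section 9am (62 points), Tanaka→Section 11am (89 points), Farahani→Section 10am (81 points) — total 90+62+89+81 = 322 points.
Swapping Farahani↔Jensen (Farahani→Section 3pm 20 points, Jensen→Section 10am 83 points) loses 68.
No other one-to-one assignment exceeds 322 points.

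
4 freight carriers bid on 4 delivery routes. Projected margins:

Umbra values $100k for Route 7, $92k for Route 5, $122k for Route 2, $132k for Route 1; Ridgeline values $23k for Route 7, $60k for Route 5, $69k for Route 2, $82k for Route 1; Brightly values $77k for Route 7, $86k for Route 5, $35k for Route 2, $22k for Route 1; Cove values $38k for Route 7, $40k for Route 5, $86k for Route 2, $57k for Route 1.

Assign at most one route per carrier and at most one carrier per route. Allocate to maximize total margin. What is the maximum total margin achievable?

This is a one-to-one assignment (maximum-weight bipartite matching).
Optimal: Umbra→Route 1 ($132k), Ridgeline→Route 5 ($60k), Brightly→Route 7 ($77k), Cove→Route 2 ($86k) — total 132+60+77+86 = $355k.
Max-entry greedy (repeatedly take the single best remaining cell) gives $327k, worse by 28.
Next-best assignment: Umbra→Route 7, Ridgeline→Route 1, Brightly→Route 5, Cove→Route 2 = $354k.
No other one-to-one assignment exceeds $355k.

Max total: $355k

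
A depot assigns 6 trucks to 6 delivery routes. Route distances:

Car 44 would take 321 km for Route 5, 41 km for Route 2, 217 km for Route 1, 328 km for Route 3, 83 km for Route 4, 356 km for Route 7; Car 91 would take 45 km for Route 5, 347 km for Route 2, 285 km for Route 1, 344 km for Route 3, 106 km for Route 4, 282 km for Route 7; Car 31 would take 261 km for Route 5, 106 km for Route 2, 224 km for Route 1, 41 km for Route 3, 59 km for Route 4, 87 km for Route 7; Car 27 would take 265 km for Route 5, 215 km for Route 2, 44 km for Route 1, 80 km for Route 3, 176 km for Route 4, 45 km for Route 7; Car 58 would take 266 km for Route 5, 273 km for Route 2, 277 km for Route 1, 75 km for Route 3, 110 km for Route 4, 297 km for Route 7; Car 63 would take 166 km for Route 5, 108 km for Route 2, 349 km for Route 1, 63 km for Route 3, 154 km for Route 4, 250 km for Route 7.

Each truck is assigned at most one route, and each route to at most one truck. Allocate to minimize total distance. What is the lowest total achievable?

Min total: 390 km

Optimal: Car 44→Route 2 (41 km), Car 91→Route 5 (45 km), Car 31→Route 7 (87 km), Car 27→Route 1 (44 km), Car 58→Route 4 (110 km), Car 63→Route 3 (63 km) — total 41+45+87+44+110+63 = 390 km.
Min-entry greedy (repeatedly take the single cheapest remaining cell) gives 531 km, worse by 141.
Swapping Car 44↔Car 91 (Car 44→Route 5 321 km, Car 91→Route 2 347 km) adds 582.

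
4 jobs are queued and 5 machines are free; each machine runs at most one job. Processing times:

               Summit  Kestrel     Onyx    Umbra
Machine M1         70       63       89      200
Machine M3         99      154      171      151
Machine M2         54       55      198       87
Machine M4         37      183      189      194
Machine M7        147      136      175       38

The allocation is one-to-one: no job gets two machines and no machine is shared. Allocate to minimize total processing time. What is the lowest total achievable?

This is a one-to-one assignment (minimum-cost bipartite matching).
Optimal: Summit→Machine M4 (37 min), Kestrel→Machine M2 (55 min), Onyx→Machine M1 (89 min), Umbra→Machine M7 (38 min) — total 37+55+89+38 = 219 min.
Column-greedy (each machine in turn goes to its cheapest remaining job) gives 438 min, worse by 219.
Next-best assignment: Summit→Machine M3, Kestrel→Machine M2, Onyx→Machine M1, Umbra→Machine M7 = 281 min.
Swapping Onyx↔Umbra (Onyx→Machine M7 175 min, Umbra→Machine M1 200 min) adds 248.

Min total: 219 min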